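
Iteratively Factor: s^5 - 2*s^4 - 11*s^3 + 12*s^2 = (s - 4)*(s^4 + 2*s^3 - 3*s^2) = (s - 4)*(s - 1)*(s^3 + 3*s^2) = s*(s - 4)*(s - 1)*(s^2 + 3*s) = s^2*(s - 4)*(s - 1)*(s + 3)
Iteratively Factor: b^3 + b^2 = (b)*(b^2 + b) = b*(b + 1)*(b)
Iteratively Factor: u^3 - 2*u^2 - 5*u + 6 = (u + 2)*(u^2 - 4*u + 3) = (u - 3)*(u + 2)*(u - 1)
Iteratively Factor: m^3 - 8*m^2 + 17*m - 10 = (m - 5)*(m^2 - 3*m + 2) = (m - 5)*(m - 1)*(m - 2)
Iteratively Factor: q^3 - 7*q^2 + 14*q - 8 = (q - 4)*(q^2 - 3*q + 2) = (q - 4)*(q - 1)*(q - 2)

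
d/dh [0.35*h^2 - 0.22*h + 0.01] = 0.7*h - 0.22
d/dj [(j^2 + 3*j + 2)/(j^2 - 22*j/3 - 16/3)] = 3*(-31*j^2 - 44*j - 4)/(9*j^4 - 132*j^3 + 388*j^2 + 704*j + 256)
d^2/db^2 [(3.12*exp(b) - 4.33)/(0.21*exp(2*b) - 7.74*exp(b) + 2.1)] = (0.137592*exp(4*b) + 4.307436*exp(3*b) + 12.858426*exp(2*b) - 201.049308*exp(b) - 56.62062)*exp(b)/(0.009261*exp(6*b) - 1.024002*exp(5*b) + 38.019618*exp(4*b) - 484.164864*exp(3*b) + 380.19618*exp(2*b) - 102.4002*exp(b) + 9.261)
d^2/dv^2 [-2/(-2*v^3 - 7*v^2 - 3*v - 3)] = 4*(-(6*v + 7)*(2*v^3 + 7*v^2 + 3*v + 3) + (6*v^2 + 14*v + 3)^2)/(2*v^3 + 7*v^2 + 3*v + 3)^3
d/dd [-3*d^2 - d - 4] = -6*d - 1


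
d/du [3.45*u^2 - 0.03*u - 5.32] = 6.9*u - 0.03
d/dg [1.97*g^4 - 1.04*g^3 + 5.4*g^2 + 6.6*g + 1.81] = 7.88*g^3 - 3.12*g^2 + 10.8*g + 6.6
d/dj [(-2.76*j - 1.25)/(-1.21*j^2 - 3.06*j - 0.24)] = (3.3396*j^2 + 8.4456*j - (2.42*j + 3.06)*(2.76*j + 1.25) + 0.6624)/(1.21*j^2 + 3.06*j + 0.24)^2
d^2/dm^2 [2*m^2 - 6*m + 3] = 4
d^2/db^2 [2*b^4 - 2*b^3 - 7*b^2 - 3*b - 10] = 24*b^2 - 12*b - 14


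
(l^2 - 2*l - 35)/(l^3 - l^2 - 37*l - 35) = 1/(l + 1)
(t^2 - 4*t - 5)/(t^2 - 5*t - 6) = (t - 5)/(t - 6)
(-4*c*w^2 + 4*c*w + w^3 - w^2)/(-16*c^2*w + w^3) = (w - 1)/(4*c + w)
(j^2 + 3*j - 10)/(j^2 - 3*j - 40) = (j - 2)/(j - 8)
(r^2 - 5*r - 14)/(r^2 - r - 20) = (-r^2 + 5*r + 14)/(-r^2 + r + 20)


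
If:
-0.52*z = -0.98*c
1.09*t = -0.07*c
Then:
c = 0.530612244897959*z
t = -0.0340760157273919*z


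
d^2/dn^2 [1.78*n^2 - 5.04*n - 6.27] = 3.56000000000000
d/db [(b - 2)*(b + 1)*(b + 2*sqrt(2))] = 3*b^2 - 2*b + 4*sqrt(2)*b - 2*sqrt(2) - 2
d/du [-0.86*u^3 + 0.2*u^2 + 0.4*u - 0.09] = -2.58*u^2 + 0.4*u + 0.4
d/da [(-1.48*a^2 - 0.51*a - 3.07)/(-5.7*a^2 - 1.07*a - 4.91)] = (-1.3234*a^2 - 20.4644*a - 0.7808)/(32.49*a^4 + 12.198*a^3 + 57.1189*a^2 + 10.5074*a + 24.1081)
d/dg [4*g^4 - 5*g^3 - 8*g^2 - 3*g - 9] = 16*g^3 - 15*g^2 - 16*g - 3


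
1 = 1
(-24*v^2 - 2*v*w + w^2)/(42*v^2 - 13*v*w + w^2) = (-4*v - w)/(7*v - w)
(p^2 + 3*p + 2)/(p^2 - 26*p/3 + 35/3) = 3*(p^2 + 3*p + 2)/(3*p^2 - 26*p + 35)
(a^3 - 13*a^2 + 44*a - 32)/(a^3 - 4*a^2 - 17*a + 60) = (a^3 - 13*a^2 + 44*a - 32)/(a^3 - 4*a^2 - 17*a + 60)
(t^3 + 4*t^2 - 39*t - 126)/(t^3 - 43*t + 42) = (t + 3)/(t - 1)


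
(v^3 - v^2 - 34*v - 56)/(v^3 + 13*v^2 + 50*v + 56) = (v - 7)/(v + 7)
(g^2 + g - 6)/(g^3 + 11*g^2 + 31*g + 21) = (g - 2)/(g^2 + 8*g + 7)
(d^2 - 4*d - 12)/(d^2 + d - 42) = (d + 2)/(d + 7)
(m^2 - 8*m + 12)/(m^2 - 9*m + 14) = (m - 6)/(m - 7)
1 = 1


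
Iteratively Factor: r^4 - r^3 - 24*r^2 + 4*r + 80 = (r + 2)*(r^3 - 3*r^2 - 18*r + 40) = (r - 5)*(r + 2)*(r^2 + 2*r - 8) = (r - 5)*(r - 2)*(r + 2)*(r + 4)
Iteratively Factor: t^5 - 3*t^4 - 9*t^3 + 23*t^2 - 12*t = (t - 1)*(t^4 - 2*t^3 - 11*t^2 + 12*t) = t*(t - 1)*(t^3 - 2*t^2 - 11*t + 12) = t*(t - 1)^2*(t^2 - t - 12) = t*(t - 4)*(t - 1)^2*(t + 3)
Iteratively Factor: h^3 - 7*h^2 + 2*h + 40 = (h - 4)*(h^2 - 3*h - 10) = (h - 4)*(h + 2)*(h - 5)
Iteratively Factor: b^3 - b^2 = (b)*(b^2 - b) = b*(b - 1)*(b)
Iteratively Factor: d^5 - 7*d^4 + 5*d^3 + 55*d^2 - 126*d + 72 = (d - 2)*(d^4 - 5*d^3 - 5*d^2 + 45*d - 36) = (d - 4)*(d - 2)*(d^3 - d^2 - 9*d + 9) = (d - 4)*(d - 2)*(d - 1)*(d^2 - 9) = (d - 4)*(d - 2)*(d - 1)*(d + 3)*(d - 3)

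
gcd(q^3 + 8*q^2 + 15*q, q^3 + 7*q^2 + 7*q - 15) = q^2 + 8*q + 15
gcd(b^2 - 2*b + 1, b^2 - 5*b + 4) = b - 1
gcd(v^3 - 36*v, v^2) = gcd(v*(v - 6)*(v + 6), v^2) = v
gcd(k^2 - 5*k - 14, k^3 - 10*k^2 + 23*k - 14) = k - 7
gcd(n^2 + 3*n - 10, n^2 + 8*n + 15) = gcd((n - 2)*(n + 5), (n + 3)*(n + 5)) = n + 5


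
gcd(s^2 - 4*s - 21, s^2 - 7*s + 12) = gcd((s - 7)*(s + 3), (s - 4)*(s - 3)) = 1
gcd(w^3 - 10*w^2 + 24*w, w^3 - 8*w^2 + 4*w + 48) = w^2 - 10*w + 24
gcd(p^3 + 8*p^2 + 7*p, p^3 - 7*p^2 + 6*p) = p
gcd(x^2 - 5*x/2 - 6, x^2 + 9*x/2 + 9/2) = x + 3/2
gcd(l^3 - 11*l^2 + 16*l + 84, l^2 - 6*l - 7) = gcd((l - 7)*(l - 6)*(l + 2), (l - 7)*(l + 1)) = l - 7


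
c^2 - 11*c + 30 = (c - 6)*(c - 5)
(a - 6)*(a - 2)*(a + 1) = a^3 - 7*a^2 + 4*a + 12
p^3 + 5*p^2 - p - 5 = (p - 1)*(p + 1)*(p + 5)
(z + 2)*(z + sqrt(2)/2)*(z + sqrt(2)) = z^3 + 2*z^2 + 3*sqrt(2)*z^2/2 + z + 3*sqrt(2)*z + 2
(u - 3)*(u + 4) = u^2 + u - 12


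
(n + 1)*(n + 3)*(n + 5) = n^3 + 9*n^2 + 23*n + 15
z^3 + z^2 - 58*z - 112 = (z - 8)*(z + 2)*(z + 7)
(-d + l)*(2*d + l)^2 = -4*d^3 + 3*d*l^2 + l^3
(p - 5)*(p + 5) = p^2 - 25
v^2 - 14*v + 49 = (v - 7)^2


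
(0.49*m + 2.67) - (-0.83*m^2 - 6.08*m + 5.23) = 0.83*m^2 + 6.57*m - 2.56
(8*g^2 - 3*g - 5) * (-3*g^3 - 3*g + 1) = -24*g^5 + 9*g^4 - 9*g^3 + 17*g^2 + 12*g - 5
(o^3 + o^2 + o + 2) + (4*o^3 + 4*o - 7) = 5*o^3 + o^2 + 5*o - 5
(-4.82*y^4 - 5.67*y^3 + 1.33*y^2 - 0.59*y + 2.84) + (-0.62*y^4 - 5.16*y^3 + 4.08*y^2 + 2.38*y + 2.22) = -5.44*y^4 - 10.83*y^3 + 5.41*y^2 + 1.79*y + 5.06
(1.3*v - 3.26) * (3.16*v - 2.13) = 4.108*v^2 - 13.0706*v + 6.9438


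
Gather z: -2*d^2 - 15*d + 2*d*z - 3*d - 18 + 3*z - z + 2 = -2*d^2 - 18*d + z*(2*d + 2) - 16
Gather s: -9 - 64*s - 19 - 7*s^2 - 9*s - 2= -7*s^2 - 73*s - 30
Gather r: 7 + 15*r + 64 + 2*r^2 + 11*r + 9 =2*r^2 + 26*r + 80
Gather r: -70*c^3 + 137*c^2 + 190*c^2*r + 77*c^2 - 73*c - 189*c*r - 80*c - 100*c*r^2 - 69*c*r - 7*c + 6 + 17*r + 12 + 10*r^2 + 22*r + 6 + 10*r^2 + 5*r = -70*c^3 + 214*c^2 - 160*c + r^2*(20 - 100*c) + r*(190*c^2 - 258*c + 44) + 24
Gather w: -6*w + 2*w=-4*w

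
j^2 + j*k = j*(j + k)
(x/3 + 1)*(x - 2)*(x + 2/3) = x^3/3 + 5*x^2/9 - 16*x/9 - 4/3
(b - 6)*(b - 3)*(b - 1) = b^3 - 10*b^2 + 27*b - 18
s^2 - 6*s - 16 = (s - 8)*(s + 2)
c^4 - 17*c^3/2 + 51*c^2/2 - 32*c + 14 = (c - 7/2)*(c - 2)^2*(c - 1)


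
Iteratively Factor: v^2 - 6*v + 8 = (v - 2)*(v - 4)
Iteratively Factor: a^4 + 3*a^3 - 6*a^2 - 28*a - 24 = (a + 2)*(a^3 + a^2 - 8*a - 12) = (a + 2)^2*(a^2 - a - 6) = (a + 2)^3*(a - 3)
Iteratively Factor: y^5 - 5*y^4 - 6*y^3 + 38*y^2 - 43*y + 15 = (y - 1)*(y^4 - 4*y^3 - 10*y^2 + 28*y - 15) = (y - 1)^2*(y^3 - 3*y^2 - 13*y + 15) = (y - 5)*(y - 1)^2*(y^2 + 2*y - 3) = (y - 5)*(y - 1)^3*(y + 3)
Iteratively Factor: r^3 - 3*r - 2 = (r + 1)*(r^2 - r - 2) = (r + 1)^2*(r - 2)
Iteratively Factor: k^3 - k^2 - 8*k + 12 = (k + 3)*(k^2 - 4*k + 4) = (k - 2)*(k + 3)*(k - 2)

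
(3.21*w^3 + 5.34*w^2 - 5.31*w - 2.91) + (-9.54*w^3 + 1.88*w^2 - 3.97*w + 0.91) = -6.33*w^3 + 7.22*w^2 - 9.28*w - 2.0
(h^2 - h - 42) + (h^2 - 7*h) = 2*h^2 - 8*h - 42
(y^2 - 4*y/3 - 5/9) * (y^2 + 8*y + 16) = y^4 + 20*y^3/3 + 43*y^2/9 - 232*y/9 - 80/9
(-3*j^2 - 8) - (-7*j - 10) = -3*j^2 + 7*j + 2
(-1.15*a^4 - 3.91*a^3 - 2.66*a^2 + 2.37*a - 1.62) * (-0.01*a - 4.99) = 0.0115*a^5 + 5.7776*a^4 + 19.5375*a^3 + 13.2497*a^2 - 11.8101*a + 8.0838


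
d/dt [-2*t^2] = -4*t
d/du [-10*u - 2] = -10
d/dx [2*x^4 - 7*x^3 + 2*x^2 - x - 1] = 8*x^3 - 21*x^2 + 4*x - 1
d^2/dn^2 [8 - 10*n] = 0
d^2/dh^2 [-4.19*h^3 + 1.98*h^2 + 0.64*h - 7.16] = 3.96 - 25.14*h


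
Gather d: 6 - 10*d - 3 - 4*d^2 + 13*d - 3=-4*d^2 + 3*d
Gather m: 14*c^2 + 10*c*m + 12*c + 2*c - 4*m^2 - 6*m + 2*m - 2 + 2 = 14*c^2 + 14*c - 4*m^2 + m*(10*c - 4)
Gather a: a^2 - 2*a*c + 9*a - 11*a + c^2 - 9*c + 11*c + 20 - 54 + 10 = a^2 + a*(-2*c - 2) + c^2 + 2*c - 24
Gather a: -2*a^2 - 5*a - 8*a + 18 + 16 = -2*a^2 - 13*a + 34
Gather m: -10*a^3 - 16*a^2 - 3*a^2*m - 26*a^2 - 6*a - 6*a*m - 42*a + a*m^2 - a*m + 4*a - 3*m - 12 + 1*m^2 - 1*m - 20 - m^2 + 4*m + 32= -10*a^3 - 42*a^2 + a*m^2 - 44*a + m*(-3*a^2 - 7*a)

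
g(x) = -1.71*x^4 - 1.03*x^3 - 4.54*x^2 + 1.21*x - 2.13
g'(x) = -6.84*x^3 - 3.09*x^2 - 9.08*x + 1.21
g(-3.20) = -198.05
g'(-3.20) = 222.76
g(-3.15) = -187.16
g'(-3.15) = 212.94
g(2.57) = -121.09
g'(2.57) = -158.64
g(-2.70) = -109.10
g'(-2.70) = 137.83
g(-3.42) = -252.11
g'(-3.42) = 269.73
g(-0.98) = -8.28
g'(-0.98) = 13.58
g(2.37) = -92.42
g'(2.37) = -128.72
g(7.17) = -5125.83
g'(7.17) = -2743.98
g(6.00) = -2596.95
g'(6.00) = -1641.95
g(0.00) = -2.13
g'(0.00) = 1.21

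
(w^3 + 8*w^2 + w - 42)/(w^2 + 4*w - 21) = (w^2 + w - 6)/(w - 3)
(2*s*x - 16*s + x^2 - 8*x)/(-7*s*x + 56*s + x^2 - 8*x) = (2*s + x)/(-7*s + x)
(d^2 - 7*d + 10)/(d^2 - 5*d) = (d - 2)/d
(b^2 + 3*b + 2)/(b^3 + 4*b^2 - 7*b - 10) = (b + 2)/(b^2 + 3*b - 10)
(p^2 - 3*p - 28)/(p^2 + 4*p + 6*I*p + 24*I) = (p - 7)/(p + 6*I)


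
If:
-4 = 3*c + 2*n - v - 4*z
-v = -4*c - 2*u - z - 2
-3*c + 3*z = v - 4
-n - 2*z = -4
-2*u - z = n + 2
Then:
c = 96/71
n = 76/71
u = -161/71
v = 308/71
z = 104/71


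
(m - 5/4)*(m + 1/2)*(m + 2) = m^3 + 5*m^2/4 - 17*m/8 - 5/4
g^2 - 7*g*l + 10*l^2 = (g - 5*l)*(g - 2*l)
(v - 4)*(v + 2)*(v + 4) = v^3 + 2*v^2 - 16*v - 32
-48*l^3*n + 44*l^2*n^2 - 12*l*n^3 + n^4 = n*(-6*l + n)*(-4*l + n)*(-2*l + n)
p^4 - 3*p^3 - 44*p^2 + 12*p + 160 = (p - 8)*(p - 2)*(p + 2)*(p + 5)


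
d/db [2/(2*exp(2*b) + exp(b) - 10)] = (-8*exp(b) - 2)*exp(b)/(2*exp(2*b) + exp(b) - 10)^2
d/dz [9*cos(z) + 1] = -9*sin(z)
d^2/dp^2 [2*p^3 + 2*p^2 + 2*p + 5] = 12*p + 4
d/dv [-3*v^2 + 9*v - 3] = 9 - 6*v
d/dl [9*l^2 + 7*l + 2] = 18*l + 7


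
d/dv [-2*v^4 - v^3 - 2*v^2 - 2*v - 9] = -8*v^3 - 3*v^2 - 4*v - 2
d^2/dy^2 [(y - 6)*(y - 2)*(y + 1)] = 6*y - 14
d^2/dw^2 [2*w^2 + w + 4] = 4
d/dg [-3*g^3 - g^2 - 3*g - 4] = -9*g^2 - 2*g - 3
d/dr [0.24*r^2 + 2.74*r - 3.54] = 0.48*r + 2.74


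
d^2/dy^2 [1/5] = 0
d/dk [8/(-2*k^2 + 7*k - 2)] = 8*(4*k - 7)/(2*k^2 - 7*k + 2)^2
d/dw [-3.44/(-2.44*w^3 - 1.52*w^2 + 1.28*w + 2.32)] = (-25.1808*w^2 - 10.4576*w + 4.4032)/(2.44*w^3 + 1.52*w^2 - 1.28*w - 2.32)^2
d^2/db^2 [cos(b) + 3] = -cos(b)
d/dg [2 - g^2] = -2*g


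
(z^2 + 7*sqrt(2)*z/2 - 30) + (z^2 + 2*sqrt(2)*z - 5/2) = 2*z^2 + 11*sqrt(2)*z/2 - 65/2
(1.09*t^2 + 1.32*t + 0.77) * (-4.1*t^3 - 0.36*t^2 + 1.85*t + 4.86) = -4.469*t^5 - 5.8044*t^4 - 1.6157*t^3 + 7.4622*t^2 + 7.8397*t + 3.7422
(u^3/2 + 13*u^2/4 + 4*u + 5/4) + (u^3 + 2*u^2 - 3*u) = 3*u^3/2 + 21*u^2/4 + u + 5/4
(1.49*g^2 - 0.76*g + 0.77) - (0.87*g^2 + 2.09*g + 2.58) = 0.62*g^2 - 2.85*g - 1.81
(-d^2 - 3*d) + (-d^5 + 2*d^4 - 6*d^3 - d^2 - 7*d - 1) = -d^5 + 2*d^4 - 6*d^3 - 2*d^2 - 10*d - 1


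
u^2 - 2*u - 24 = (u - 6)*(u + 4)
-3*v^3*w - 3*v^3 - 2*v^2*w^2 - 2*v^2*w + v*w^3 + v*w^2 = (-3*v + w)*(v + w)*(v*w + v)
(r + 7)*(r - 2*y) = r^2 - 2*r*y + 7*r - 14*y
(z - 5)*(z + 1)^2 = z^3 - 3*z^2 - 9*z - 5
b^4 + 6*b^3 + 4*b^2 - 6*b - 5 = (b - 1)*(b + 1)^2*(b + 5)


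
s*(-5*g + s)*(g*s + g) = -5*g^2*s^2 - 5*g^2*s + g*s^3 + g*s^2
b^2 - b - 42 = (b - 7)*(b + 6)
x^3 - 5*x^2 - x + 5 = (x - 5)*(x - 1)*(x + 1)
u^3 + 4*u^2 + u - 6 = (u - 1)*(u + 2)*(u + 3)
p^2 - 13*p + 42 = (p - 7)*(p - 6)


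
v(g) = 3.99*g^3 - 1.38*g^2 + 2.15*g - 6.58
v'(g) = 11.97*g^2 - 2.76*g + 2.15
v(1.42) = 5.11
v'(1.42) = 22.37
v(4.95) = 454.19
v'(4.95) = 281.78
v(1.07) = -0.97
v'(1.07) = 12.90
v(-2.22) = -61.81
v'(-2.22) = 67.27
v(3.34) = 133.87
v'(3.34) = 126.46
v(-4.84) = -501.70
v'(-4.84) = 295.91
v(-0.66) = -9.75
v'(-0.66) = 9.19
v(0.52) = -5.27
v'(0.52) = 3.95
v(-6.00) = -931.00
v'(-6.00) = 449.63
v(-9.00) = -3046.42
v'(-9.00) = 996.56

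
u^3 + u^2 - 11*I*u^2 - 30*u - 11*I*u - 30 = (u + 1)*(u - 6*I)*(u - 5*I)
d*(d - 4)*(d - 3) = d^3 - 7*d^2 + 12*d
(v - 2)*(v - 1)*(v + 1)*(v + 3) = v^4 + v^3 - 7*v^2 - v + 6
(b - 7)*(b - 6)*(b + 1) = b^3 - 12*b^2 + 29*b + 42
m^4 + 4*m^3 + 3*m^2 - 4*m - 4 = (m - 1)*(m + 1)*(m + 2)^2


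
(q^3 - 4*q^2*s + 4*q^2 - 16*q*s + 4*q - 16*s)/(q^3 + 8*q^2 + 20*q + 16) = (q - 4*s)/(q + 4)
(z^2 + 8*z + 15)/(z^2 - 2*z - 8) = (z^2 + 8*z + 15)/(z^2 - 2*z - 8)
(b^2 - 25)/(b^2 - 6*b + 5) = (b + 5)/(b - 1)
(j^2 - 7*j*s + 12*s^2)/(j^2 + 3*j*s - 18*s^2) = (j - 4*s)/(j + 6*s)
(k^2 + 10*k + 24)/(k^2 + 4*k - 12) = (k + 4)/(k - 2)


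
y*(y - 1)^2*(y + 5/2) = y^4 + y^3/2 - 4*y^2 + 5*y/2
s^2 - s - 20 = (s - 5)*(s + 4)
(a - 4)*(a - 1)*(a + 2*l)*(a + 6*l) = a^4 + 8*a^3*l - 5*a^3 + 12*a^2*l^2 - 40*a^2*l + 4*a^2 - 60*a*l^2 + 32*a*l + 48*l^2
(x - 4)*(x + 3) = x^2 - x - 12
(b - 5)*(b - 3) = b^2 - 8*b + 15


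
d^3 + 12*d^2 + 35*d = d*(d + 5)*(d + 7)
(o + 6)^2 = o^2 + 12*o + 36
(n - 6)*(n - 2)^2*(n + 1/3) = n^4 - 29*n^3/3 + 74*n^2/3 - 44*n/3 - 8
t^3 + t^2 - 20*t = t*(t - 4)*(t + 5)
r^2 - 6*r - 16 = (r - 8)*(r + 2)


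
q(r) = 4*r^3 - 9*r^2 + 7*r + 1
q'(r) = 12*r^2 - 18*r + 7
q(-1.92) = -73.93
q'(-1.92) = 85.80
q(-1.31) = -32.61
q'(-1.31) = 51.17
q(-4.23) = -492.39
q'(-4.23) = 297.85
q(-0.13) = -0.07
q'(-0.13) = 9.54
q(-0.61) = -7.53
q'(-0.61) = 22.45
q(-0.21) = -0.90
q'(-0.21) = 11.31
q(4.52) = 218.15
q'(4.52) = 170.80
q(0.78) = 2.88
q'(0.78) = 0.26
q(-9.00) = -3707.00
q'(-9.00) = 1141.00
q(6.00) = 583.00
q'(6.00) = 331.00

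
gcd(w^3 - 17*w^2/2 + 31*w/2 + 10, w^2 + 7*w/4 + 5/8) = w + 1/2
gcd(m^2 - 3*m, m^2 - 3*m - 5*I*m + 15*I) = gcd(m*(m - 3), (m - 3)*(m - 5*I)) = m - 3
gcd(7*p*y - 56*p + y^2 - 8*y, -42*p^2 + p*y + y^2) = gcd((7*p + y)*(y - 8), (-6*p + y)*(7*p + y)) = 7*p + y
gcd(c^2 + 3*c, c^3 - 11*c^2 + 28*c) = c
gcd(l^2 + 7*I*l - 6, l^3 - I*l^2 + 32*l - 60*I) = l + 6*I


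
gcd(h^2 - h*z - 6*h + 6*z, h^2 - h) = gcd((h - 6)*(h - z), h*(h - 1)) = 1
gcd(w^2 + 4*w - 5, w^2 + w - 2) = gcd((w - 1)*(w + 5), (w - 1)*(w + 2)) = w - 1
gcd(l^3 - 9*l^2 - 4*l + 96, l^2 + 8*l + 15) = l + 3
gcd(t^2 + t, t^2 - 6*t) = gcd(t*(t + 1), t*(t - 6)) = t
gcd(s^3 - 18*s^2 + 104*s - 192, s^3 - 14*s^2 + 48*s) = s^2 - 14*s + 48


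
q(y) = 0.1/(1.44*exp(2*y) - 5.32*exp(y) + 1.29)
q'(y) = 0.1*(-2.88*exp(2*y) + 5.32*exp(y))/(1.44*exp(2*y) - 5.32*exp(y) + 1.29)^2 = (0.532 - 0.288*exp(y))*exp(y)/(1.44*exp(2*y) - 5.32*exp(y) + 1.29)^2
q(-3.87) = 0.08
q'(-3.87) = 0.01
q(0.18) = -0.03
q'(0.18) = 0.02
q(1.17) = -0.11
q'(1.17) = -1.57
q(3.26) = 0.00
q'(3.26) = -0.00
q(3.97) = 0.00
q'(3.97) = -0.00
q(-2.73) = 0.11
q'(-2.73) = 0.04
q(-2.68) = 0.11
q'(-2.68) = 0.04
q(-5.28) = 0.08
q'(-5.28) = 0.00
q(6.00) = 0.00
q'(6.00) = 0.00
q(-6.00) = 0.08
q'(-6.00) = 0.00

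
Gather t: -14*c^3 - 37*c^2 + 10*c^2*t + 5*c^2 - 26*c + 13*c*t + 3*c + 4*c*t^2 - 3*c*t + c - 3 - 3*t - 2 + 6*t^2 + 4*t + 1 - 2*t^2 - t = -14*c^3 - 32*c^2 - 22*c + t^2*(4*c + 4) + t*(10*c^2 + 10*c) - 4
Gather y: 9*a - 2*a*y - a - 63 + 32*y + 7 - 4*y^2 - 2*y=8*a - 4*y^2 + y*(30 - 2*a) - 56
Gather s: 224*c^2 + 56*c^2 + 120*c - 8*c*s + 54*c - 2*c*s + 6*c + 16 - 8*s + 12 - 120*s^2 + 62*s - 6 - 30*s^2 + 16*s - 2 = 280*c^2 + 180*c - 150*s^2 + s*(70 - 10*c) + 20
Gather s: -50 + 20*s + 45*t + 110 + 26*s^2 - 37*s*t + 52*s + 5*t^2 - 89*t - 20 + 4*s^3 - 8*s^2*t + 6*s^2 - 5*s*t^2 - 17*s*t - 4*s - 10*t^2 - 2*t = 4*s^3 + s^2*(32 - 8*t) + s*(-5*t^2 - 54*t + 68) - 5*t^2 - 46*t + 40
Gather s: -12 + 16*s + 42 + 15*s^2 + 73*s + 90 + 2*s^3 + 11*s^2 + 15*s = 2*s^3 + 26*s^2 + 104*s + 120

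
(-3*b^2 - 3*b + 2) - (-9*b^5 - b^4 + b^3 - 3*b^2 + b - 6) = 9*b^5 + b^4 - b^3 - 4*b + 8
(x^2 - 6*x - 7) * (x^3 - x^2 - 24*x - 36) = x^5 - 7*x^4 - 25*x^3 + 115*x^2 + 384*x + 252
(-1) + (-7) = -8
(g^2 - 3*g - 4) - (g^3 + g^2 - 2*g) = -g^3 - g - 4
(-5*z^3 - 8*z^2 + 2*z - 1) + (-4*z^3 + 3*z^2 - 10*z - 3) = -9*z^3 - 5*z^2 - 8*z - 4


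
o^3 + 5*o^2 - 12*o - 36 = (o - 3)*(o + 2)*(o + 6)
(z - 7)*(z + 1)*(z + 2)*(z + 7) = z^4 + 3*z^3 - 47*z^2 - 147*z - 98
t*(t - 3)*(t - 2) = t^3 - 5*t^2 + 6*t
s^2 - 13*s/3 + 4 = (s - 3)*(s - 4/3)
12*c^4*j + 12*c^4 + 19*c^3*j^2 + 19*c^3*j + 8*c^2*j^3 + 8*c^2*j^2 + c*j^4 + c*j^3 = (c + j)*(3*c + j)*(4*c + j)*(c*j + c)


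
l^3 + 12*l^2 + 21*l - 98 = (l - 2)*(l + 7)^2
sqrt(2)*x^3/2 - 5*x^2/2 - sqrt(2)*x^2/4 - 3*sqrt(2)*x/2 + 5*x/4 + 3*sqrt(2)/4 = (x - 1/2)*(x - 3*sqrt(2))*(sqrt(2)*x/2 + 1/2)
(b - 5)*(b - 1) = b^2 - 6*b + 5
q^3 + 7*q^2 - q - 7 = (q - 1)*(q + 1)*(q + 7)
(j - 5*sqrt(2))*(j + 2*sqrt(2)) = j^2 - 3*sqrt(2)*j - 20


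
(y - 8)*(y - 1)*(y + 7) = y^3 - 2*y^2 - 55*y + 56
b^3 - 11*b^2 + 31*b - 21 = (b - 7)*(b - 3)*(b - 1)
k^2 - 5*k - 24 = (k - 8)*(k + 3)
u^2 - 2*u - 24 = (u - 6)*(u + 4)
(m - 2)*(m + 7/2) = m^2 + 3*m/2 - 7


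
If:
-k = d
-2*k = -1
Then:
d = -1/2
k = 1/2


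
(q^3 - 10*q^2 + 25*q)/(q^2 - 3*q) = (q^2 - 10*q + 25)/(q - 3)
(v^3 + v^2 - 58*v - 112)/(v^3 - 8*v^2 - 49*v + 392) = (v + 2)/(v - 7)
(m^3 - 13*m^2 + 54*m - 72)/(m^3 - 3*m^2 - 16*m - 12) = (m^2 - 7*m + 12)/(m^2 + 3*m + 2)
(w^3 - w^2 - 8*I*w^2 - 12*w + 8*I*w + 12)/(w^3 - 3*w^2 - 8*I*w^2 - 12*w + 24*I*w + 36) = (w - 1)/(w - 3)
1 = 1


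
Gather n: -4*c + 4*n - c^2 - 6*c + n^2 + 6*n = -c^2 - 10*c + n^2 + 10*n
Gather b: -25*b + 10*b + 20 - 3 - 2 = 15 - 15*b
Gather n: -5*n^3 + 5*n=-5*n^3 + 5*n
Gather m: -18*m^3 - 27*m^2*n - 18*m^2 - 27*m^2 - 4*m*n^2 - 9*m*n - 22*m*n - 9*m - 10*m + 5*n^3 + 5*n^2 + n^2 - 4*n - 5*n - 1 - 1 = -18*m^3 + m^2*(-27*n - 45) + m*(-4*n^2 - 31*n - 19) + 5*n^3 + 6*n^2 - 9*n - 2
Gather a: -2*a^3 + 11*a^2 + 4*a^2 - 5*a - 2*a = -2*a^3 + 15*a^2 - 7*a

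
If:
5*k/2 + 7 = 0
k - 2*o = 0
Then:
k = -14/5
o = -7/5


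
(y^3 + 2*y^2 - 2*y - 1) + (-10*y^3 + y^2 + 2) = -9*y^3 + 3*y^2 - 2*y + 1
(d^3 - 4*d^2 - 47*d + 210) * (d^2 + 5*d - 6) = d^5 + d^4 - 73*d^3 - d^2 + 1332*d - 1260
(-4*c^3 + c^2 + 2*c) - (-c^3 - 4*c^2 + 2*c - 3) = -3*c^3 + 5*c^2 + 3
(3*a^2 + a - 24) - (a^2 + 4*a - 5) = 2*a^2 - 3*a - 19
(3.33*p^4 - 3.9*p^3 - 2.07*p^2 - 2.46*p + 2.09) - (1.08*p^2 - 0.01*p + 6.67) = 3.33*p^4 - 3.9*p^3 - 3.15*p^2 - 2.45*p - 4.58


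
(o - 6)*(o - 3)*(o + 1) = o^3 - 8*o^2 + 9*o + 18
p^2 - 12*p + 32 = (p - 8)*(p - 4)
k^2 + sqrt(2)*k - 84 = (k - 6*sqrt(2))*(k + 7*sqrt(2))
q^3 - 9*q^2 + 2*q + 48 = (q - 8)*(q - 3)*(q + 2)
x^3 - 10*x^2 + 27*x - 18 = (x - 6)*(x - 3)*(x - 1)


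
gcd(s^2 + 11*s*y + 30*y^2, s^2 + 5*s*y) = s + 5*y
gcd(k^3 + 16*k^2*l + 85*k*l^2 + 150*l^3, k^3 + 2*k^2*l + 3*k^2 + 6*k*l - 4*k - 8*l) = 1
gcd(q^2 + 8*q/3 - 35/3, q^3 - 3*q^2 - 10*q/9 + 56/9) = q - 7/3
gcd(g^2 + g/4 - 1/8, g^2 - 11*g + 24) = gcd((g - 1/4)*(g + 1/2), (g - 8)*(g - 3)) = 1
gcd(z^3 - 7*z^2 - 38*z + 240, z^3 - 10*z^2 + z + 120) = z^2 - 13*z + 40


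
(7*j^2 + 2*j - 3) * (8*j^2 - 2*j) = 56*j^4 + 2*j^3 - 28*j^2 + 6*j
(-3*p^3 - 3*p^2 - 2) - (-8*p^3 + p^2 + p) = 5*p^3 - 4*p^2 - p - 2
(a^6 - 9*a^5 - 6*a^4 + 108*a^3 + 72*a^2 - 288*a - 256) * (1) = a^6 - 9*a^5 - 6*a^4 + 108*a^3 + 72*a^2 - 288*a - 256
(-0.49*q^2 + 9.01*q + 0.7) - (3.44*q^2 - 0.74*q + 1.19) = -3.93*q^2 + 9.75*q - 0.49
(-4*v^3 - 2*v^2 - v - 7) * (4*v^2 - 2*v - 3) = -16*v^5 + 12*v^3 - 20*v^2 + 17*v + 21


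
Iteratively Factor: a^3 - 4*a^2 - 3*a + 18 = (a - 3)*(a^2 - a - 6) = (a - 3)^2*(a + 2)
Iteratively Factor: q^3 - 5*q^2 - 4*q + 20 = (q - 5)*(q^2 - 4) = (q - 5)*(q + 2)*(q - 2)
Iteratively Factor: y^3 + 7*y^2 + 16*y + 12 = (y + 3)*(y^2 + 4*y + 4) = (y + 2)*(y + 3)*(y + 2)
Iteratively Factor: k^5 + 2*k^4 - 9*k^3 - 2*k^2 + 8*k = (k - 2)*(k^4 + 4*k^3 - k^2 - 4*k) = (k - 2)*(k - 1)*(k^3 + 5*k^2 + 4*k) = (k - 2)*(k - 1)*(k + 4)*(k^2 + k) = k*(k - 2)*(k - 1)*(k + 4)*(k + 1)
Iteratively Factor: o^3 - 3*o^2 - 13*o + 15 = (o + 3)*(o^2 - 6*o + 5) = (o - 1)*(o + 3)*(o - 5)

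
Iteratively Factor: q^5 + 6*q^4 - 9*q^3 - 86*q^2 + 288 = (q - 2)*(q^4 + 8*q^3 + 7*q^2 - 72*q - 144) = (q - 2)*(q + 4)*(q^3 + 4*q^2 - 9*q - 36) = (q - 3)*(q - 2)*(q + 4)*(q^2 + 7*q + 12) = (q - 3)*(q - 2)*(q + 4)^2*(q + 3)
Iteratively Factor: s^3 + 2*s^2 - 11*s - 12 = (s - 3)*(s^2 + 5*s + 4) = (s - 3)*(s + 4)*(s + 1)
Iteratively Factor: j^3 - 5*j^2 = (j)*(j^2 - 5*j) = j*(j - 5)*(j)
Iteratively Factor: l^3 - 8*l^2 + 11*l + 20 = (l - 5)*(l^2 - 3*l - 4) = (l - 5)*(l + 1)*(l - 4)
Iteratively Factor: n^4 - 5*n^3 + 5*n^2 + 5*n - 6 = (n - 2)*(n^3 - 3*n^2 - n + 3) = (n - 2)*(n + 1)*(n^2 - 4*n + 3) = (n - 2)*(n - 1)*(n + 1)*(n - 3)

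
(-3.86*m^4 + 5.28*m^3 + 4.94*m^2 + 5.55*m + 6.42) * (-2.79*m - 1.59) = 10.7694*m^5 - 8.5938*m^4 - 22.1778*m^3 - 23.3391*m^2 - 26.7363*m - 10.2078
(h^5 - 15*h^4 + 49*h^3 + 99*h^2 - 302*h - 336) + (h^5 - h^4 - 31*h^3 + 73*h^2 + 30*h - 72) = 2*h^5 - 16*h^4 + 18*h^3 + 172*h^2 - 272*h - 408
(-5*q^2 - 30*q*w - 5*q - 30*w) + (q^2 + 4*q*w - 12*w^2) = -4*q^2 - 26*q*w - 5*q - 12*w^2 - 30*w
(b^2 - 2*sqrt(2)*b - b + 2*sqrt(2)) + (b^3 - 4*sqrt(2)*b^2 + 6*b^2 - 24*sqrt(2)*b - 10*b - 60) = b^3 - 4*sqrt(2)*b^2 + 7*b^2 - 26*sqrt(2)*b - 11*b - 60 + 2*sqrt(2)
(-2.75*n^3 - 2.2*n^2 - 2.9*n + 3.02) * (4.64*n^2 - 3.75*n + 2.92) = -12.76*n^5 + 0.1045*n^4 - 13.236*n^3 + 18.4638*n^2 - 19.793*n + 8.8184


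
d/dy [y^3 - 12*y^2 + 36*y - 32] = 3*y^2 - 24*y + 36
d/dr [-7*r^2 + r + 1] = 1 - 14*r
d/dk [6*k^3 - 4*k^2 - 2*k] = 18*k^2 - 8*k - 2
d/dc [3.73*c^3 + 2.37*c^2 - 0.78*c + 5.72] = 11.19*c^2 + 4.74*c - 0.78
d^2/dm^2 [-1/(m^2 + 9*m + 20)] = 2*(m^2 + 9*m - (2*m + 9)^2 + 20)/(m^2 + 9*m + 20)^3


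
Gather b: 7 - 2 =5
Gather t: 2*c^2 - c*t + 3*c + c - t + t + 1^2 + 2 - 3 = 2*c^2 - c*t + 4*c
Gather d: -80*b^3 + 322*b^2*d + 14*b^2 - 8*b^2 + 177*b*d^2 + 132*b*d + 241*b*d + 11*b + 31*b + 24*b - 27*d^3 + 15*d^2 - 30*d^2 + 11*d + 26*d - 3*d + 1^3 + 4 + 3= -80*b^3 + 6*b^2 + 66*b - 27*d^3 + d^2*(177*b - 15) + d*(322*b^2 + 373*b + 34) + 8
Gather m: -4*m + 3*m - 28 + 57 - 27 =2 - m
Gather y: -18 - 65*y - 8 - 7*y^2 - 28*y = -7*y^2 - 93*y - 26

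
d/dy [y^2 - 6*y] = 2*y - 6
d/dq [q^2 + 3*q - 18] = 2*q + 3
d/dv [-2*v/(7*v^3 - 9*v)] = 28*v/(7*v^2 - 9)^2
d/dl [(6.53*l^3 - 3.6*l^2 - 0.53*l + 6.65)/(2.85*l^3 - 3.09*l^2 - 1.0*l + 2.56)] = (-7.105427357601e-15*l^5 - 9.9177*l^4 - 10.039*l^3 - 4.74480000000001*l^2 + 22.665*l + 5.2932)/(8.1225*l^6 - 17.613*l^5 + 3.8481*l^4 + 20.772*l^3 - 14.8208*l^2 - 5.12*l + 6.5536)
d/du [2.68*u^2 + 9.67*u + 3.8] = 5.36*u + 9.67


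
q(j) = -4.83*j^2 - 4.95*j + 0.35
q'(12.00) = -120.87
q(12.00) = -754.57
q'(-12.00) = 110.97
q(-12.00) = -635.77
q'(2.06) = -24.85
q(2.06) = -30.34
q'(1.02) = -14.80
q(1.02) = -9.72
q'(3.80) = -41.66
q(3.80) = -88.21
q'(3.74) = -41.08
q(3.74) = -85.72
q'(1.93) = -23.59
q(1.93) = -27.19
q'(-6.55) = 58.32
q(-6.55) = -174.45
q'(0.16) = -6.50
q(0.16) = -0.57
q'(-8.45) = 76.68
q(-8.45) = -302.70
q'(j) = -9.66*j - 4.95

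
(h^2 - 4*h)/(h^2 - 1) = h*(h - 4)/(h^2 - 1)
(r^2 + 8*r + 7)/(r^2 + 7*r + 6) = (r + 7)/(r + 6)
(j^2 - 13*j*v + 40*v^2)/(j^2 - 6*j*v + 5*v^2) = (-j + 8*v)/(-j + v)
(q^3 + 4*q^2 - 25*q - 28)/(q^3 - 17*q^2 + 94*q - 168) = (q^2 + 8*q + 7)/(q^2 - 13*q + 42)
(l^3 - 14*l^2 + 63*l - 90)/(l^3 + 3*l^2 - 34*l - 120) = (l^2 - 8*l + 15)/(l^2 + 9*l + 20)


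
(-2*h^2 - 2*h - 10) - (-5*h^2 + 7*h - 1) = 3*h^2 - 9*h - 9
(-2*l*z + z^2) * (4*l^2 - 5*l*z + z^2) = -8*l^3*z + 14*l^2*z^2 - 7*l*z^3 + z^4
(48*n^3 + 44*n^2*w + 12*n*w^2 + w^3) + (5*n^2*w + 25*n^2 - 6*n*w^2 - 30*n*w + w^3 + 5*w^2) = 48*n^3 + 49*n^2*w + 25*n^2 + 6*n*w^2 - 30*n*w + 2*w^3 + 5*w^2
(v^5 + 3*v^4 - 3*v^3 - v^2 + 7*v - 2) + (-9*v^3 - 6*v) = v^5 + 3*v^4 - 12*v^3 - v^2 + v - 2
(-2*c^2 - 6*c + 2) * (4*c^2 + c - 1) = -8*c^4 - 26*c^3 + 4*c^2 + 8*c - 2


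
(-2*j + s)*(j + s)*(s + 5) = -2*j^2*s - 10*j^2 - j*s^2 - 5*j*s + s^3 + 5*s^2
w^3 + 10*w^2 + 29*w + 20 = (w + 1)*(w + 4)*(w + 5)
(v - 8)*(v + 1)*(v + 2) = v^3 - 5*v^2 - 22*v - 16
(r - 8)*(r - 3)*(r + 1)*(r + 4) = r^4 - 6*r^3 - 27*r^2 + 76*r + 96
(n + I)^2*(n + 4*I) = n^3 + 6*I*n^2 - 9*n - 4*I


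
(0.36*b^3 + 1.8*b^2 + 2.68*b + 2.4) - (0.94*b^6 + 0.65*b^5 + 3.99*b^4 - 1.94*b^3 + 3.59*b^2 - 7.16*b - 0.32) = -0.94*b^6 - 0.65*b^5 - 3.99*b^4 + 2.3*b^3 - 1.79*b^2 + 9.84*b + 2.72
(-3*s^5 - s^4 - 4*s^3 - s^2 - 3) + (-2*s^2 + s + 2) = -3*s^5 - s^4 - 4*s^3 - 3*s^2 + s - 1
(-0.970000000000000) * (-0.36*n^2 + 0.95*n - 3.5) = 0.3492*n^2 - 0.9215*n + 3.395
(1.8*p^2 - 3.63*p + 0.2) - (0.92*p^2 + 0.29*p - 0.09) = 0.88*p^2 - 3.92*p + 0.29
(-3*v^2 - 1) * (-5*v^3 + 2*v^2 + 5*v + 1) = 15*v^5 - 6*v^4 - 10*v^3 - 5*v^2 - 5*v - 1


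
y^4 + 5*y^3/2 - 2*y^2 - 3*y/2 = y*(y - 1)*(y + 1/2)*(y + 3)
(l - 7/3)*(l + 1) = l^2 - 4*l/3 - 7/3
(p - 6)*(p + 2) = p^2 - 4*p - 12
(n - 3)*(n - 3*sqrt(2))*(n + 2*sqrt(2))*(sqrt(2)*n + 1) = sqrt(2)*n^4 - 3*sqrt(2)*n^3 - n^3 - 13*sqrt(2)*n^2 + 3*n^2 - 12*n + 39*sqrt(2)*n + 36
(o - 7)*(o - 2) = o^2 - 9*o + 14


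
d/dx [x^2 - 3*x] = 2*x - 3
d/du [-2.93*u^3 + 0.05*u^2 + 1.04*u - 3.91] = -8.79*u^2 + 0.1*u + 1.04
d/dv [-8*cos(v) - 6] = 8*sin(v)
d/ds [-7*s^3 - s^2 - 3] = s*(-21*s - 2)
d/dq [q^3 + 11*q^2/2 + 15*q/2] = 3*q^2 + 11*q + 15/2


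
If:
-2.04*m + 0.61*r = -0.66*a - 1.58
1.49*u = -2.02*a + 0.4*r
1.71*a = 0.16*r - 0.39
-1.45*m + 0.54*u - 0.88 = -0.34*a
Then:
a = -0.69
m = -0.91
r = -4.89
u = -0.38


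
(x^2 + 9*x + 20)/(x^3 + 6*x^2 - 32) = (x + 5)/(x^2 + 2*x - 8)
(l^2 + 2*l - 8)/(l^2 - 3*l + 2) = (l + 4)/(l - 1)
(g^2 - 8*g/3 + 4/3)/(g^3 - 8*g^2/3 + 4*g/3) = 1/g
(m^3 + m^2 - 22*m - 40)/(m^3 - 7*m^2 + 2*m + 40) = (m + 4)/(m - 4)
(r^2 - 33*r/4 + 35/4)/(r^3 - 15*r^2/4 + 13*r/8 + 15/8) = 2*(r - 7)/(2*r^2 - 5*r - 3)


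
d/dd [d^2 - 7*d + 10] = 2*d - 7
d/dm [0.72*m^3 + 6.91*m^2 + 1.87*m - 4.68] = 2.16*m^2 + 13.82*m + 1.87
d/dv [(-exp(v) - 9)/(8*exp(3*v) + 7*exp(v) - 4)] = ((exp(v) + 9)*(24*exp(2*v) + 7) - 8*exp(3*v) - 7*exp(v) + 4)*exp(v)/(8*exp(3*v) + 7*exp(v) - 4)^2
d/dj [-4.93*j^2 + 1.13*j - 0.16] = 1.13 - 9.86*j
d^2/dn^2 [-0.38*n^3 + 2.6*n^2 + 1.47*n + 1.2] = 5.2 - 2.28*n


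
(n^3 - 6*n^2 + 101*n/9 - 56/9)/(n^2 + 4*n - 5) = (n^2 - 5*n + 56/9)/(n + 5)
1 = 1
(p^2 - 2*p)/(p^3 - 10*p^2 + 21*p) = (p - 2)/(p^2 - 10*p + 21)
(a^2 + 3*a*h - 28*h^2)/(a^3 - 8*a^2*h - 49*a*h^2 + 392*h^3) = (a - 4*h)/(a^2 - 15*a*h + 56*h^2)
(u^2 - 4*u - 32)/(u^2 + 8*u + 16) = (u - 8)/(u + 4)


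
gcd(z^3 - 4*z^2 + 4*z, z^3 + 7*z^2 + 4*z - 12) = 1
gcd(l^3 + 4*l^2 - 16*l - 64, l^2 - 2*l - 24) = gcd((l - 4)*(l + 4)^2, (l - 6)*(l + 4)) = l + 4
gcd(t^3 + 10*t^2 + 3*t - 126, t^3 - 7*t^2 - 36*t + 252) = t + 6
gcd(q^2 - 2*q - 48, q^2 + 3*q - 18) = q + 6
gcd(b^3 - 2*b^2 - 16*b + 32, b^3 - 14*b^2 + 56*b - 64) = b^2 - 6*b + 8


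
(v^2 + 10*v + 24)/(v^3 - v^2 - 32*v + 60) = (v + 4)/(v^2 - 7*v + 10)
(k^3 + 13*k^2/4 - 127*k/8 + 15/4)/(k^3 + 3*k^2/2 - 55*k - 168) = (8*k^2 - 22*k + 5)/(4*(2*k^2 - 9*k - 56))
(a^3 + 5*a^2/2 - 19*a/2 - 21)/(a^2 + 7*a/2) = a - 1 - 6/a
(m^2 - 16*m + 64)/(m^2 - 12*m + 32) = (m - 8)/(m - 4)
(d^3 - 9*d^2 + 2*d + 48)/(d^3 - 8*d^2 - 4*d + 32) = (d - 3)/(d - 2)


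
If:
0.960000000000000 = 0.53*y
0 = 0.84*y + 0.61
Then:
No Solution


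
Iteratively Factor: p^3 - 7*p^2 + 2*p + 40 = (p + 2)*(p^2 - 9*p + 20) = (p - 5)*(p + 2)*(p - 4)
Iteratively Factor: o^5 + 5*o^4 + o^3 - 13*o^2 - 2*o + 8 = (o + 1)*(o^4 + 4*o^3 - 3*o^2 - 10*o + 8) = (o - 1)*(o + 1)*(o^3 + 5*o^2 + 2*o - 8) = (o - 1)*(o + 1)*(o + 4)*(o^2 + o - 2) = (o - 1)^2*(o + 1)*(o + 4)*(o + 2)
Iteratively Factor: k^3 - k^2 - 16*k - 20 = (k - 5)*(k^2 + 4*k + 4) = (k - 5)*(k + 2)*(k + 2)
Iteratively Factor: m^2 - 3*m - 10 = (m + 2)*(m - 5)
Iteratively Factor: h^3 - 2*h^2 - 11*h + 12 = (h - 4)*(h^2 + 2*h - 3) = (h - 4)*(h - 1)*(h + 3)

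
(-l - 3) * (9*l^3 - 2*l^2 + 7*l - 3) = -9*l^4 - 25*l^3 - l^2 - 18*l + 9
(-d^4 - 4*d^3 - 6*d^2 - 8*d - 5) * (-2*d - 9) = 2*d^5 + 17*d^4 + 48*d^3 + 70*d^2 + 82*d + 45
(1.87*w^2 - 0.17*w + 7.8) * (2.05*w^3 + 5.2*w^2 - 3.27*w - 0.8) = 3.8335*w^5 + 9.3755*w^4 + 8.9911*w^3 + 39.6199*w^2 - 25.37*w - 6.24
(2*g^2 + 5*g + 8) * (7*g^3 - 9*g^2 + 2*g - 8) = 14*g^5 + 17*g^4 + 15*g^3 - 78*g^2 - 24*g - 64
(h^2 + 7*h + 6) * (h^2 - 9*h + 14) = h^4 - 2*h^3 - 43*h^2 + 44*h + 84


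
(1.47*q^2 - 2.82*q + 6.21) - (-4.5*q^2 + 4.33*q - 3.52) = 5.97*q^2 - 7.15*q + 9.73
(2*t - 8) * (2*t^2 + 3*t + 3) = 4*t^3 - 10*t^2 - 18*t - 24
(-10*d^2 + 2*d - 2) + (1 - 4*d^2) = -14*d^2 + 2*d - 1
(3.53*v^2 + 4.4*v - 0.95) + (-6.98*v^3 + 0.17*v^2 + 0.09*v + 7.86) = -6.98*v^3 + 3.7*v^2 + 4.49*v + 6.91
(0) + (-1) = -1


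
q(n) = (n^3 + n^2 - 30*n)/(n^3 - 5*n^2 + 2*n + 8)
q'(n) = (-3*n^2 + 10*n - 2)*(n^3 + n^2 - 30*n)/(n^3 - 5*n^2 + 2*n + 8)^2 + (3*n^2 + 2*n - 30)/(n^3 - 5*n^2 + 2*n + 8) = 2*(-3*n^4 + 32*n^3 - 62*n^2 + 8*n - 120)/(n^6 - 10*n^5 + 29*n^4 - 4*n^3 - 76*n^2 + 32*n + 64)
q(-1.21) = -10.25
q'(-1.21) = -45.98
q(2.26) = 34.68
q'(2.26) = -117.21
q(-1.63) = -3.67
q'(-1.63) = -5.52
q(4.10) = -34.80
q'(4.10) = 398.11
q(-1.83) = -2.81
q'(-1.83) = -3.33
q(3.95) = 85.51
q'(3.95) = 1597.81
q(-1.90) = -2.60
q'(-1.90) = -2.88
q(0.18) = -0.65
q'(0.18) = -3.58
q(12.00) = 1.45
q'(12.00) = -0.03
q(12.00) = 1.45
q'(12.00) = -0.03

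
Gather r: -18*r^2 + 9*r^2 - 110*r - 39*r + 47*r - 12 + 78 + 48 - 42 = -9*r^2 - 102*r + 72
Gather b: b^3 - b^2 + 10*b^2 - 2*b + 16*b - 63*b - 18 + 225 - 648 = b^3 + 9*b^2 - 49*b - 441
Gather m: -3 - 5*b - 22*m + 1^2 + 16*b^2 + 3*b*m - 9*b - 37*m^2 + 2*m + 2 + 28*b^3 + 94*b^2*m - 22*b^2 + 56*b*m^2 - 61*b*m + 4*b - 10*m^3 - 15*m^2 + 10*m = 28*b^3 - 6*b^2 - 10*b - 10*m^3 + m^2*(56*b - 52) + m*(94*b^2 - 58*b - 10)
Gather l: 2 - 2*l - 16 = -2*l - 14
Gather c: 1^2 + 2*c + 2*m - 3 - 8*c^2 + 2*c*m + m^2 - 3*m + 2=-8*c^2 + c*(2*m + 2) + m^2 - m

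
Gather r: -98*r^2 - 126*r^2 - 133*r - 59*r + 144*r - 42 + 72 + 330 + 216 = -224*r^2 - 48*r + 576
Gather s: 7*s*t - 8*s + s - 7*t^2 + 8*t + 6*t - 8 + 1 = s*(7*t - 7) - 7*t^2 + 14*t - 7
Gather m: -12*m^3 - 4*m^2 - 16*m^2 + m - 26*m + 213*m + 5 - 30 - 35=-12*m^3 - 20*m^2 + 188*m - 60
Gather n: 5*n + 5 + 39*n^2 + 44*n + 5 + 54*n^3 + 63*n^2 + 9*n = 54*n^3 + 102*n^2 + 58*n + 10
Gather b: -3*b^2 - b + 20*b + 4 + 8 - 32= -3*b^2 + 19*b - 20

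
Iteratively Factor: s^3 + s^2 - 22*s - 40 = (s - 5)*(s^2 + 6*s + 8) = (s - 5)*(s + 2)*(s + 4)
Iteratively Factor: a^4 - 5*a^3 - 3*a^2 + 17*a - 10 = (a + 2)*(a^3 - 7*a^2 + 11*a - 5) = (a - 1)*(a + 2)*(a^2 - 6*a + 5) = (a - 5)*(a - 1)*(a + 2)*(a - 1)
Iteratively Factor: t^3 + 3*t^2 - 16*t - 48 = (t + 3)*(t^2 - 16) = (t + 3)*(t + 4)*(t - 4)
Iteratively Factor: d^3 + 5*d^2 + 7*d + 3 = (d + 1)*(d^2 + 4*d + 3) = (d + 1)*(d + 3)*(d + 1)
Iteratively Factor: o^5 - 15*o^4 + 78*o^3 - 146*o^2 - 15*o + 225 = (o + 1)*(o^4 - 16*o^3 + 94*o^2 - 240*o + 225) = (o - 3)*(o + 1)*(o^3 - 13*o^2 + 55*o - 75) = (o - 5)*(o - 3)*(o + 1)*(o^2 - 8*o + 15) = (o - 5)^2*(o - 3)*(o + 1)*(o - 3)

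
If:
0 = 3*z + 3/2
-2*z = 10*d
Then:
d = 1/10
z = -1/2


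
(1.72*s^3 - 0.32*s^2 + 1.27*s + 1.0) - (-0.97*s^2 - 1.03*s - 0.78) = 1.72*s^3 + 0.65*s^2 + 2.3*s + 1.78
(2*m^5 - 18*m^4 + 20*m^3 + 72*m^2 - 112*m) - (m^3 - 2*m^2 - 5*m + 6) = 2*m^5 - 18*m^4 + 19*m^3 + 74*m^2 - 107*m - 6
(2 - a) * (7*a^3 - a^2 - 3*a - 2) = -7*a^4 + 15*a^3 + a^2 - 4*a - 4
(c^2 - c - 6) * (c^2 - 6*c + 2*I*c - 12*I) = c^4 - 7*c^3 + 2*I*c^3 - 14*I*c^2 + 36*c + 72*I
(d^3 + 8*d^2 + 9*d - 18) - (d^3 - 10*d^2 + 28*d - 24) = 18*d^2 - 19*d + 6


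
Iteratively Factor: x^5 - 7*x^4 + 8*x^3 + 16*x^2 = (x - 4)*(x^4 - 3*x^3 - 4*x^2) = x*(x - 4)*(x^3 - 3*x^2 - 4*x) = x*(x - 4)*(x + 1)*(x^2 - 4*x) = x*(x - 4)^2*(x + 1)*(x)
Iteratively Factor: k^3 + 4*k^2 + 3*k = (k)*(k^2 + 4*k + 3) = k*(k + 1)*(k + 3)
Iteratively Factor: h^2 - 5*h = (h)*(h - 5)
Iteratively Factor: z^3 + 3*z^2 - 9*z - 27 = (z - 3)*(z^2 + 6*z + 9) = (z - 3)*(z + 3)*(z + 3)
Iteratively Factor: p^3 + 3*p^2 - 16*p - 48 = (p + 3)*(p^2 - 16) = (p - 4)*(p + 3)*(p + 4)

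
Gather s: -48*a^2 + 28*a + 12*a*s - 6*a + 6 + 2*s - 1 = -48*a^2 + 22*a + s*(12*a + 2) + 5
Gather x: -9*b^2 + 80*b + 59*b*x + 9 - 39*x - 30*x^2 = -9*b^2 + 80*b - 30*x^2 + x*(59*b - 39) + 9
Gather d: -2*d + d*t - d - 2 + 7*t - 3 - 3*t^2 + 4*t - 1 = d*(t - 3) - 3*t^2 + 11*t - 6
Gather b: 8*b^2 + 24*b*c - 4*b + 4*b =8*b^2 + 24*b*c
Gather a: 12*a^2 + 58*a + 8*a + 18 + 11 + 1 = 12*a^2 + 66*a + 30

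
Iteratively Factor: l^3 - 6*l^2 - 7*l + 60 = (l + 3)*(l^2 - 9*l + 20) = (l - 5)*(l + 3)*(l - 4)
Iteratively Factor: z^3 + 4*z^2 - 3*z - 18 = (z + 3)*(z^2 + z - 6) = (z + 3)^2*(z - 2)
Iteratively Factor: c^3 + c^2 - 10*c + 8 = (c - 1)*(c^2 + 2*c - 8) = (c - 1)*(c + 4)*(c - 2)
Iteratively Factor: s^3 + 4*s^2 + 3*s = (s + 3)*(s^2 + s) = s*(s + 3)*(s + 1)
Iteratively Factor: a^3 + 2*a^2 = (a)*(a^2 + 2*a) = a^2*(a + 2)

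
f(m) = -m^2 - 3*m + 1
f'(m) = -2*m - 3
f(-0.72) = 2.64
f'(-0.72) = -1.56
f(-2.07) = 2.93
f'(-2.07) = 1.14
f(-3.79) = -1.99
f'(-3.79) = 4.58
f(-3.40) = -0.36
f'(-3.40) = 3.80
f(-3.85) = -2.27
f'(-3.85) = 4.70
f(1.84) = -7.91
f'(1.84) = -6.68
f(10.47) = -140.03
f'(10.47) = -23.94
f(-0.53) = 2.31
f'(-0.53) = -1.94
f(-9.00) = -53.00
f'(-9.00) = 15.00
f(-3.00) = 1.00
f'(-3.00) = 3.00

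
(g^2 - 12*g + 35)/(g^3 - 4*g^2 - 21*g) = (g - 5)/(g*(g + 3))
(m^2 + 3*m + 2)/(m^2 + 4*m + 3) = (m + 2)/(m + 3)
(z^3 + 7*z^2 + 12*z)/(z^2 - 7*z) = (z^2 + 7*z + 12)/(z - 7)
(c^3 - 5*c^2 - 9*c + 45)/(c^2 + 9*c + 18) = (c^2 - 8*c + 15)/(c + 6)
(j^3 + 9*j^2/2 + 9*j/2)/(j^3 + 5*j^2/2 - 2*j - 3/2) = j*(2*j + 3)/(2*j^2 - j - 1)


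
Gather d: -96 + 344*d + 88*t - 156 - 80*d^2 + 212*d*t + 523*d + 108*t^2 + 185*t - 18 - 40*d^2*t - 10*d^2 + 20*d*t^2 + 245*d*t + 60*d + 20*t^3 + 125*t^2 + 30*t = d^2*(-40*t - 90) + d*(20*t^2 + 457*t + 927) + 20*t^3 + 233*t^2 + 303*t - 270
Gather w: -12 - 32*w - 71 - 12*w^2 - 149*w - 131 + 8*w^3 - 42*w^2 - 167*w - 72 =8*w^3 - 54*w^2 - 348*w - 286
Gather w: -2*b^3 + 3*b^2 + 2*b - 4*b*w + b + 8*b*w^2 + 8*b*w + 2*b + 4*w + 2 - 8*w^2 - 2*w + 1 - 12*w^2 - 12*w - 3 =-2*b^3 + 3*b^2 + 5*b + w^2*(8*b - 20) + w*(4*b - 10)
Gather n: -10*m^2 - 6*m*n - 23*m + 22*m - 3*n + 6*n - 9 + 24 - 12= -10*m^2 - m + n*(3 - 6*m) + 3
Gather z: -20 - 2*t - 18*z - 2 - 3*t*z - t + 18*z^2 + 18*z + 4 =-3*t*z - 3*t + 18*z^2 - 18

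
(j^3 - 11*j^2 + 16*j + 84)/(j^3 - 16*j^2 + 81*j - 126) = (j + 2)/(j - 3)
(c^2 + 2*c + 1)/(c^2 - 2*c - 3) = (c + 1)/(c - 3)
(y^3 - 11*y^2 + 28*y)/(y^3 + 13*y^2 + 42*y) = (y^2 - 11*y + 28)/(y^2 + 13*y + 42)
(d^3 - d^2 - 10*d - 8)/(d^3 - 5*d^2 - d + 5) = (d^2 - 2*d - 8)/(d^2 - 6*d + 5)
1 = 1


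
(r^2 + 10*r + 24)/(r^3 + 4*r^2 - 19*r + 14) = (r^2 + 10*r + 24)/(r^3 + 4*r^2 - 19*r + 14)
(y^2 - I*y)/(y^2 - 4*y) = (y - I)/(y - 4)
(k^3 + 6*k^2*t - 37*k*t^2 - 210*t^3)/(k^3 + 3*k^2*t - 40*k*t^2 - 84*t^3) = (k + 5*t)/(k + 2*t)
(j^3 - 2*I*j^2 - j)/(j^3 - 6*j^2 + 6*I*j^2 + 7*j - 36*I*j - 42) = j*(j - I)/(j^2 + j*(-6 + 7*I) - 42*I)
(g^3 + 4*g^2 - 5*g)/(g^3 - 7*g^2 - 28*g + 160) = g*(g - 1)/(g^2 - 12*g + 32)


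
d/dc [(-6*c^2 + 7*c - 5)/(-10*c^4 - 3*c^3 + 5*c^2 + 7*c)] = (-120*c^5 + 192*c^4 - 158*c^3 - 122*c^2 + 50*c + 35)/(c^2*(100*c^6 + 60*c^5 - 91*c^4 - 170*c^3 - 17*c^2 + 70*c + 49))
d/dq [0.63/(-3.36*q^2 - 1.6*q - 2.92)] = (4.2336*q + 1.008)/(3.36*q^2 + 1.6*q + 2.92)^2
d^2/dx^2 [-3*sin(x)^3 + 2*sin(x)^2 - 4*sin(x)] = 27*sin(x)^3 - 8*sin(x)^2 - 14*sin(x) + 4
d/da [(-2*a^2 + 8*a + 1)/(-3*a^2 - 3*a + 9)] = 5*(2*a^2 - 2*a + 5)/(3*(a^4 + 2*a^3 - 5*a^2 - 6*a + 9))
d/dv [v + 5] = 1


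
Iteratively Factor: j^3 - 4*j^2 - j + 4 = (j + 1)*(j^2 - 5*j + 4) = (j - 1)*(j + 1)*(j - 4)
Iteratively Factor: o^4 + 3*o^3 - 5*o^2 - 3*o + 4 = (o - 1)*(o^3 + 4*o^2 - o - 4) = (o - 1)*(o + 1)*(o^2 + 3*o - 4) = (o - 1)*(o + 1)*(o + 4)*(o - 1)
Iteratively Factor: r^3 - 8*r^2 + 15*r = (r - 5)*(r^2 - 3*r) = r*(r - 5)*(r - 3)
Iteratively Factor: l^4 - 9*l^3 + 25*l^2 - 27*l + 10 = (l - 1)*(l^3 - 8*l^2 + 17*l - 10) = (l - 1)^2*(l^2 - 7*l + 10) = (l - 5)*(l - 1)^2*(l - 2)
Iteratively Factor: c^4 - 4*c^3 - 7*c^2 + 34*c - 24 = (c - 1)*(c^3 - 3*c^2 - 10*c + 24) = (c - 4)*(c - 1)*(c^2 + c - 6) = (c - 4)*(c - 2)*(c - 1)*(c + 3)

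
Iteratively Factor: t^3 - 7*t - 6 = (t + 2)*(t^2 - 2*t - 3) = (t - 3)*(t + 2)*(t + 1)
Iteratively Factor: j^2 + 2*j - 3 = (j + 3)*(j - 1)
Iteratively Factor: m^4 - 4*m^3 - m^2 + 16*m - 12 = (m - 1)*(m^3 - 3*m^2 - 4*m + 12) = (m - 1)*(m + 2)*(m^2 - 5*m + 6) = (m - 2)*(m - 1)*(m + 2)*(m - 3)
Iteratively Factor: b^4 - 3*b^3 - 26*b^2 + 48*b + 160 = (b + 4)*(b^3 - 7*b^2 + 2*b + 40) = (b + 2)*(b + 4)*(b^2 - 9*b + 20) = (b - 5)*(b + 2)*(b + 4)*(b - 4)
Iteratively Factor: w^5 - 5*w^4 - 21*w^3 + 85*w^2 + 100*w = (w - 5)*(w^4 - 21*w^2 - 20*w) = w*(w - 5)*(w^3 - 21*w - 20) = w*(w - 5)*(w + 1)*(w^2 - w - 20) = w*(w - 5)*(w + 1)*(w + 4)*(w - 5)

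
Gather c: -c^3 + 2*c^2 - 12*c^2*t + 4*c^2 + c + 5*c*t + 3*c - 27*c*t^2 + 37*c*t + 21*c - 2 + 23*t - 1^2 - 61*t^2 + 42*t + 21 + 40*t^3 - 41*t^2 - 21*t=-c^3 + c^2*(6 - 12*t) + c*(-27*t^2 + 42*t + 25) + 40*t^3 - 102*t^2 + 44*t + 18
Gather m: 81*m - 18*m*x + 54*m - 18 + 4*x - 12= m*(135 - 18*x) + 4*x - 30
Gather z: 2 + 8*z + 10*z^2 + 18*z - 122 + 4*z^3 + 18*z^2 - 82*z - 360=4*z^3 + 28*z^2 - 56*z - 480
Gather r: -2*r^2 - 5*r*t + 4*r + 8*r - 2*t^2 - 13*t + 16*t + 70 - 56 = -2*r^2 + r*(12 - 5*t) - 2*t^2 + 3*t + 14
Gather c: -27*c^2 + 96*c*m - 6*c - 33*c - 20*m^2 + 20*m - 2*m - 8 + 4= -27*c^2 + c*(96*m - 39) - 20*m^2 + 18*m - 4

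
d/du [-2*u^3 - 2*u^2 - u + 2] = -6*u^2 - 4*u - 1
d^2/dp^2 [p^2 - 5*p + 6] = 2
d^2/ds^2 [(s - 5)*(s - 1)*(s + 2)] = 6*s - 8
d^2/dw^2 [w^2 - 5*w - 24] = 2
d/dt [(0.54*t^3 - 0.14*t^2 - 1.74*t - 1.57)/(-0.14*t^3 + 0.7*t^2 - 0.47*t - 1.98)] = (0.3584*t^4 - 0.9948*t^3 - 2.5832*t^2 + 2.7524*t + 2.7073)/(0.0196*t^6 - 0.196*t^5 + 0.6216*t^4 - 0.1036*t^3 - 2.5511*t^2 + 1.8612*t + 3.9204)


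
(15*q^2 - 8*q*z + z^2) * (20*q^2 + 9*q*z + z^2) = 300*q^4 - 25*q^3*z - 37*q^2*z^2 + q*z^3 + z^4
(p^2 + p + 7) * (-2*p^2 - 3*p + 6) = -2*p^4 - 5*p^3 - 11*p^2 - 15*p + 42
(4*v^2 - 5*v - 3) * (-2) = -8*v^2 + 10*v + 6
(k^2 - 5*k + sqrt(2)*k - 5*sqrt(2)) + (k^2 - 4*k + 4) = 2*k^2 - 9*k + sqrt(2)*k - 5*sqrt(2) + 4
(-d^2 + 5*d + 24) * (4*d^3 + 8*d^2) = -4*d^5 + 12*d^4 + 136*d^3 + 192*d^2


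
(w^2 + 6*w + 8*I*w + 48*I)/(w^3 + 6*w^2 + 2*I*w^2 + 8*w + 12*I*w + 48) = (w + 8*I)/(w^2 + 2*I*w + 8)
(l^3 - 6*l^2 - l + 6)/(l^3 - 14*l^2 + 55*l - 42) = (l + 1)/(l - 7)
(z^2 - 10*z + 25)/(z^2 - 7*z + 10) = (z - 5)/(z - 2)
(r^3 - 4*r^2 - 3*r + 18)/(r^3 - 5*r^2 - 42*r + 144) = (r^2 - r - 6)/(r^2 - 2*r - 48)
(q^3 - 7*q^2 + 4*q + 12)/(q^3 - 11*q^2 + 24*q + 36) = (q - 2)/(q - 6)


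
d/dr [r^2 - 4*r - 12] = 2*r - 4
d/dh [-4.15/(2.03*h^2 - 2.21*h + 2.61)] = (16.849*h - 9.1715)/(2.03*h^2 - 2.21*h + 2.61)^2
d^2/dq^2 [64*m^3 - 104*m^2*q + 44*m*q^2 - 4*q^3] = 88*m - 24*q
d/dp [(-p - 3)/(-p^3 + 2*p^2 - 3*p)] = (p*(p^2 - 2*p + 3) - (p + 3)*(3*p^2 - 4*p + 3))/(p^2*(p^2 - 2*p + 3)^2)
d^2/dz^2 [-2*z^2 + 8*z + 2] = -4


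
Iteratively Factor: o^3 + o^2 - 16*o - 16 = (o + 4)*(o^2 - 3*o - 4) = (o - 4)*(o + 4)*(o + 1)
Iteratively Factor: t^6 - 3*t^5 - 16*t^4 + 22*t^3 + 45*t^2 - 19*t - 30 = (t - 1)*(t^5 - 2*t^4 - 18*t^3 + 4*t^2 + 49*t + 30) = (t - 5)*(t - 1)*(t^4 + 3*t^3 - 3*t^2 - 11*t - 6) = (t - 5)*(t - 2)*(t - 1)*(t^3 + 5*t^2 + 7*t + 3) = (t - 5)*(t - 2)*(t - 1)*(t + 1)*(t^2 + 4*t + 3) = (t - 5)*(t - 2)*(t - 1)*(t + 1)^2*(t + 3)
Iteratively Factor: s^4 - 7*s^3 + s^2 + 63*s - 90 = (s - 3)*(s^3 - 4*s^2 - 11*s + 30) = (s - 3)*(s - 2)*(s^2 - 2*s - 15) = (s - 3)*(s - 2)*(s + 3)*(s - 5)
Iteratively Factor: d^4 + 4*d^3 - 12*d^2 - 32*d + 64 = (d + 4)*(d^3 - 12*d + 16) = (d + 4)^2*(d^2 - 4*d + 4) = (d - 2)*(d + 4)^2*(d - 2)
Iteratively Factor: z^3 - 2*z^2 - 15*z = (z + 3)*(z^2 - 5*z) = (z - 5)*(z + 3)*(z)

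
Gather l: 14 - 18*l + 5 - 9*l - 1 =18 - 27*l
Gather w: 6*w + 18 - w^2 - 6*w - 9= 9 - w^2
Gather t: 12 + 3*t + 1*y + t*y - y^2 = t*(y + 3) - y^2 + y + 12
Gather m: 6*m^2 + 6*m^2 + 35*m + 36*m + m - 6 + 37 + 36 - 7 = 12*m^2 + 72*m + 60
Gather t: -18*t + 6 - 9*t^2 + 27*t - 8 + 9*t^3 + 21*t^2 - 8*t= 9*t^3 + 12*t^2 + t - 2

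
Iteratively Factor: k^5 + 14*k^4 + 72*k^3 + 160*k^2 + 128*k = (k)*(k^4 + 14*k^3 + 72*k^2 + 160*k + 128) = k*(k + 2)*(k^3 + 12*k^2 + 48*k + 64) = k*(k + 2)*(k + 4)*(k^2 + 8*k + 16) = k*(k + 2)*(k + 4)^2*(k + 4)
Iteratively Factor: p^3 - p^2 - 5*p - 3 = (p + 1)*(p^2 - 2*p - 3) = (p + 1)^2*(p - 3)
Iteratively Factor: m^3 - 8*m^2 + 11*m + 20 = (m - 5)*(m^2 - 3*m - 4) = (m - 5)*(m + 1)*(m - 4)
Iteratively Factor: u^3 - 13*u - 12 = (u + 3)*(u^2 - 3*u - 4) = (u - 4)*(u + 3)*(u + 1)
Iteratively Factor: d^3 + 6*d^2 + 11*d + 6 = (d + 1)*(d^2 + 5*d + 6) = (d + 1)*(d + 3)*(d + 2)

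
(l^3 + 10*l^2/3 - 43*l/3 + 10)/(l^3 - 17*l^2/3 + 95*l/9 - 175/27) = 9*(l^2 + 5*l - 6)/(9*l^2 - 36*l + 35)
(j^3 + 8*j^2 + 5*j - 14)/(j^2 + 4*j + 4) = (j^2 + 6*j - 7)/(j + 2)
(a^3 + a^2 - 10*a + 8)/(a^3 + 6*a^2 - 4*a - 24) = (a^2 + 3*a - 4)/(a^2 + 8*a + 12)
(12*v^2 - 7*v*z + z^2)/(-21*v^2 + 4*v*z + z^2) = (-4*v + z)/(7*v + z)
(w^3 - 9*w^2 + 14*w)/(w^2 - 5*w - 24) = w*(-w^2 + 9*w - 14)/(-w^2 + 5*w + 24)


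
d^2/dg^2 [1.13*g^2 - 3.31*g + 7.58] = 2.26000000000000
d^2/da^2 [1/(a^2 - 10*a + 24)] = 2*(-a^2 + 10*a + 4*(a - 5)^2 - 24)/(a^2 - 10*a + 24)^3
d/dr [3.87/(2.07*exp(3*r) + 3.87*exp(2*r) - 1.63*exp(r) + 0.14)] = (-24.0327*exp(2*r) - 29.9538*exp(r) + 6.3081)*exp(r)/(2.07*exp(3*r) + 3.87*exp(2*r) - 1.63*exp(r) + 0.14)^2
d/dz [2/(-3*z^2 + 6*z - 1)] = 12*(z - 1)/(3*z^2 - 6*z + 1)^2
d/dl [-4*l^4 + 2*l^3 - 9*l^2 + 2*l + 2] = -16*l^3 + 6*l^2 - 18*l + 2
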